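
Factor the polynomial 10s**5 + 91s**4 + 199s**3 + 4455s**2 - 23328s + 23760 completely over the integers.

(2s - 3)(5s - 12)(s + 12)(s**2 + s + 55)

Trying the rational-root candidates, s = 12/5 is a root, giving the factor (5s - 12) and quotient 2s**4 + 23s**3 + 95s**2 + 1119s - 1980.
Continuing, s = 3/2 is a root, so (2s - 3) divides it; the quotient is s**3 + 13s**2 + 67s + 660.
Then s = -12 is a root, giving the factor (s + 12) and quotient s**2 + s + 55.
The quadratic s**2 + s + 55 has discriminant -219 < 0 and is irreducible over ℤ.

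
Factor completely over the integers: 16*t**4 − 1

(2*t + 1)*(2*t − 1)*(4*t**2 + 1)

(2*t)⁴ − (1)⁴ = ((2*t)² − (1)²)((2*t)² + (1)²); the first factor splits again, the second (4*t**2 + 1) is irreducible.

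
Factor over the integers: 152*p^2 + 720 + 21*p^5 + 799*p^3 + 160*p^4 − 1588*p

By the rational root theorem, p = −2 is a root, giving the factor (p + 2) and quotient 21*p^4 + 118*p^3 + 563*p^2 − 974*p + 360.
Then p = 5/7 is a root, so (7*p − 5) divides it; the quotient is 3*p^3 + 19*p^2 + 94*p − 72.
Continuing, p = 2/3 is a root, giving the factor (3*p − 2) and quotient p^2 + 7*p + 36.
The quadratic p^2 + 7*p + 36 has discriminant −95 < 0 and is irreducible over ℤ.

(3*p − 2)*(7*p − 5)*(p + 2)*(p^2 + 7*p + 36)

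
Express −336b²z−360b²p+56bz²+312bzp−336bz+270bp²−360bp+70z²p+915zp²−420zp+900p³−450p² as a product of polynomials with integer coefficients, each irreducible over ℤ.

Group: 14z(−24b²+4bz+18bp−24b+5zp+60p²−30p) + 15p(−24b²+4bz+18bp−24b+5zp+60p²−30p); both groups contain (−24b²+4bz+18bp−24b+5zp+60p²−30p), so (14z+15p) is a factor with cofactor −24b²+4bz+18bp−24b+5zp+60p²−30p.
The cofactor groups again: −24b²+4bz+18bp−24b+5zp+60p²−30p = −6b(4b+5p) + (z+12p−6)(4b+5p); both groups contain (4b+5p), giving −(6b−z−12p+6)(4b+5p).

−(14z+15p)(4b+5p)(6b−z−12p+6)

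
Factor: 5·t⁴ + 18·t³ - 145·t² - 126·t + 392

Trying the rational-root candidates, t = 4 is a root, giving the factor (t - 4) and quotient 5·t³ + 38·t² + 7·t - 98.
Then t = -7 is a root, so (t + 7) is a factor; dividing leaves 5·t² + 3·t - 14.
The remaining quadratic factors as (5·t - 7)(t + 2).

(5·t - 7)·(t + 2)·(t + 7)·(t - 4)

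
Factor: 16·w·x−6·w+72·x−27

(2·w+9)·(8·x−3)

Group as (16·w·x−6·w) + (72·x−27) = 2·w·(8·x−3) + 9·(8·x−3).
Both groups share the factor (8·x−3).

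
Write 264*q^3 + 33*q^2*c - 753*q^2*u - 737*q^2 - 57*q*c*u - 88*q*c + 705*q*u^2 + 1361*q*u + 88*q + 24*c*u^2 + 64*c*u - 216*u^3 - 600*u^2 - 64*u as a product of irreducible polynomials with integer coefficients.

Group: 8*q*(33*q^2 - 57*q*u - 88*q + 24*u^2 + 64*u) + (c - 9*u - 1)*(33*q^2 - 57*q*u - 88*q + 24*u^2 + 64*u); both groups contain (33*q^2 - 57*q*u - 88*q + 24*u^2 + 64*u), so (8*q + c - 9*u - 1) is a factor with cofactor 33*q^2 - 57*q*u - 88*q + 24*u^2 + 64*u.
The cofactor groups again: 33*q^2 - 57*q*u - 88*q + 24*u^2 + 64*u = 3*q*(11*q - 8*u) + (-3*u - 8)*(11*q - 8*u); both groups contain (11*q - 8*u), giving (3*q - 3*u - 8)*(11*q - 8*u).

(11*q - 8*u)*(3*q - 3*u - 8)*(8*q + c - 9*u - 1)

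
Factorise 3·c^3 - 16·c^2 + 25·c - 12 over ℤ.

(3·c - 4)·(c - 1)·(c - 3)

Testing divisors of the constant over divisors of the leading coefficient, c = 4/3 is a root, so (3·c - 4) is a factor; dividing leaves c^2 - 4·c + 3.
The remaining quadratic factors as (c - 1)(c - 3).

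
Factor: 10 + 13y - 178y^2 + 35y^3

Testing divisors of the constant over divisors of the leading coefficient, y = -1/5 is a root, giving the factor (5y + 1) and quotient 7y^2 - 37y + 10.
The remaining quadratic factors as (7y - 2)(y - 5).

(5y + 1)(7y - 2)(y - 5)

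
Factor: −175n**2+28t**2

Factor out 7, leaving 4t**2−25n**2, which is a difference of two squares.

7(2t−5n)(2t+5n)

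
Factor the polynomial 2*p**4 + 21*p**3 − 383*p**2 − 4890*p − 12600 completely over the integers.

Trying the rational-root candidates, p = 15 is a root, so (p − 15) divides it; the quotient is 2*p**3 + 51*p**2 + 382*p + 840.
Next, p = −4 is a root, giving the factor (p + 4) and quotient 2*p**2 + 43*p + 210.
The remaining quadratic factors as (2*p + 15)(p + 14).

(2*p + 15)*(p + 14)*(p + 4)*(p − 15)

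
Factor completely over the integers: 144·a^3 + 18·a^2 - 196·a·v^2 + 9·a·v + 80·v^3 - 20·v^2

Group: 8·a·(18·a^2 + 9·a·v - 20·v^2) + (-4·v + 1)·(18·a^2 + 9·a·v - 20·v^2); both groups contain (18·a^2 + 9·a·v - 20·v^2), so (8·a - 4·v + 1) is a factor with cofactor 18·a^2 + 9·a·v - 20·v^2.
The cofactor groups again: 18·a^2 + 9·a·v - 20·v^2 = 6·a·(3·a + 4·v) - 5·v·(3·a + 4·v); both groups contain (3·a + 4·v), giving (6·a - 5·v)·(3·a + 4·v).

(3·a + 4·v)·(6·a - 5·v)·(8·a - 4·v + 1)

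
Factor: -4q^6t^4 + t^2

-t^2(2q^3t + 1)(2q^3t - 1)

Every term has a factor of t^2; factoring it out leaves -4q^6t^2 + 1.
Recognize a difference of squares with the parts 1 and 2q^3t.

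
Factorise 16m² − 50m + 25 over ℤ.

(2m − 5)(8m − 5)

Need a pair with product 16·25 = 400 and sum −50: that's −40 and −10.
Split the middle term: 16m² − 40m − 10m + 25 = 8m(2m − 5) − 5(2m − 5).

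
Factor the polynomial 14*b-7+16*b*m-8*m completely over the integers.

Group as (16*b*m+14*b) + (-8*m-7) = 2*b*(8*m+7) - (8*m+7).
Both groups share the factor (8*m+7).

(2*b-1)*(8*m+7)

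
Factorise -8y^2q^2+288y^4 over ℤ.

Pull out the common factor 8y^2; 36y^2-q^2 is a difference of squares.

8y^2(6y-q)(6y+q)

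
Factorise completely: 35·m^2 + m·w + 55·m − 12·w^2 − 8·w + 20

(5·m + 3·w + 5)·(7·m − 4·w + 4)

Group: 5·m·(7·m − 4·w + 4) + (3·w + 5)·(7·m − 4·w + 4); both groups contain (7·m − 4·w + 4).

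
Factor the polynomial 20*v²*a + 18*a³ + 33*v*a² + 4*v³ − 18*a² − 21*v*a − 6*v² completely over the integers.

(v + 2*a)*(2*v + 3*a)*(2*v + 3*a − 3)

Group: 2*v*(2*v² + 7*v*a − 3*v + 6*a² − 6*a) + 3*a*(2*v² + 7*v*a − 3*v + 6*a² − 6*a); both groups contain (2*v² + 7*v*a − 3*v + 6*a² − 6*a), so (2*v + 3*a) is a factor with cofactor 2*v² + 7*v*a − 3*v + 6*a² − 6*a.
The cofactor groups again: 2*v² + 7*v*a − 3*v + 6*a² − 6*a = 2*v*(v + 2*a) + (3*a − 3)*(v + 2*a); both groups contain (v + 2*a), giving (2*v + 3*a − 3)*(v + 2*a).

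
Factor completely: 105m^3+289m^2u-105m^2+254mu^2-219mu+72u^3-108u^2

(3m+2u-3)(5m+4u)(7m+9u)

Group: 3m(35m^2+73mu+36u^2) + (2u-3)(35m^2+73mu+36u^2); both groups contain (35m^2+73mu+36u^2), so (3m+2u-3) is a factor with cofactor 35m^2+73mu+36u^2.
The cofactor groups again: 35m^2+73mu+36u^2 = 5m(7m+9u) + 4u(7m+9u); both groups contain (7m+9u), giving (5m+4u)(7m+9u).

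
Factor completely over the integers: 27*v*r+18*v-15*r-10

Group as (27*v*r+18*v) + (-15*r-10) = 9*v*(3*r+2) - 5*(3*r+2).
Both groups share the factor (3*r+2).

(3*r+2)*(9*v-5)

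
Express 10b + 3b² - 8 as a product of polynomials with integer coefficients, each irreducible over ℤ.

(3b - 2)(b + 4)

Need a pair with product 3·(-8) = -24 and sum 10: that's 12 and -2.
Split the middle term: 3b² + 12b - 2b - 8 = 3b(b + 4) - 2(b + 4).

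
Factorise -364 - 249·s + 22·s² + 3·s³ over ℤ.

Testing divisors of the constant over divisors of the leading coefficient, s = 7 is a root, giving the factor (s - 7) and quotient 3·s² + 43·s + 52.
The remaining quadratic factors as (s + 13)(3·s + 4).

(3·s + 4)·(s + 13)·(s - 7)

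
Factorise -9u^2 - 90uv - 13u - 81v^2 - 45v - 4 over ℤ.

-(9u + 9v + 4)(u + 9v + 1)

Group: -9u(u + 9v + 1) + (-9v - 4)(u + 9v + 1); both groups contain (u + 9v + 1).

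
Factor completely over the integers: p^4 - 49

(p^2 + 7)(p^2 - 7)

Substitute u = p^2 to get a quadratic in u, then factor.
p^2 - 7 is irreducible over ℤ (7 is not a perfect square).
p^2 + 7 is irreducible over ℤ (always positive, so no real roots).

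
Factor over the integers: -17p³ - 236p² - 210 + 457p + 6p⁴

(6p - 5)(p + 6)(p - 1)(p - 7)

Testing divisors of the constant over divisors of the leading coefficient, p = 7 is a root, so (p - 7) is a factor; dividing leaves 6p³ + 25p² - 61p + 30.
Then p = 1 is a root, so (p - 1) divides it; the quotient is 6p² + 31p - 30.
The remaining quadratic factors as (6p - 5)(p + 6).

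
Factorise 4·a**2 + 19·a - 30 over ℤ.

(4·a - 5)·(a + 6)

Need a pair with product 4·(-30) = -120 and sum 19: that's -5 and 24.
Split the middle term: 4·a**2 - 5·a + 24·a - 30 = a·(4·a - 5) + 6·(4·a - 5).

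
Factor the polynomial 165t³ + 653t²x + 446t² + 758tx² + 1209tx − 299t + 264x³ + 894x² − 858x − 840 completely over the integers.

(11t + 12x − 15)(3t + 2x + 8)(5t + 11x + 7)

Group: 11t(15t² + 43tx + 61t + 22x² + 102x + 56) + (12x − 15)(15t² + 43tx + 61t + 22x² + 102x + 56); both groups contain (15t² + 43tx + 61t + 22x² + 102x + 56), so (11t + 12x − 15) is a factor with cofactor 15t² + 43tx + 61t + 22x² + 102x + 56.
The cofactor groups again: 15t² + 43tx + 61t + 22x² + 102x + 56 = 5t(3t + 2x + 8) + (11x + 7)(3t + 2x + 8); both groups contain (3t + 2x + 8), giving (5t + 11x + 7)(3t + 2x + 8).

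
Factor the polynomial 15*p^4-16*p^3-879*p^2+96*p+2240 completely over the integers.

By the rational root theorem, p = 5/3 is a root, so (3*p-5) is a factor; dividing leaves 5*p^3+3*p^2-288*p-448.
Continuing, p = -7 is a root, giving the factor (p+7) and quotient 5*p^2-32*p-64.
The remaining quadratic factors as (p-8)(5*p+8).

(3*p-5)*(5*p+8)*(p+7)*(p-8)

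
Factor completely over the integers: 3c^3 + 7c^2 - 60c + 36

(3c - 2)(c + 6)(c - 3)

By the rational root theorem, c = 3 is a root, giving the factor (c - 3) and quotient 3c^2 + 16c - 12.
The remaining quadratic factors as (c + 6)(3c - 2).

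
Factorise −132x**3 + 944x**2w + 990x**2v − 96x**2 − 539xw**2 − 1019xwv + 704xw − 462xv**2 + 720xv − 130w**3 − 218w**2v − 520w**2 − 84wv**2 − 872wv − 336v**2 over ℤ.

Group: 11x(−12x**2 + 88xw + 90xv − 65w**2 − 109wv − 42v**2) + (2w + 8)(−12x**2 + 88xw + 90xv − 65w**2 − 109wv − 42v**2); both groups contain (−12x**2 + 88xw + 90xv − 65w**2 − 109wv − 42v**2), so (11x + 2w + 8) is a factor with cofactor −12x**2 + 88xw + 90xv − 65w**2 − 109wv − 42v**2.
The cofactor groups again: −12x**2 + 88xw + 90xv − 65w**2 − 109wv − 42v**2 = −2x(6x − 5w − 3v) + (13w + 14v)(6x − 5w − 3v); both groups contain (6x − 5w − 3v), giving −(2x − 13w − 14v)(6x − 5w − 3v).

−(2x − 13w − 14v)(6x − 5w − 3v)(11x + 2w + 8)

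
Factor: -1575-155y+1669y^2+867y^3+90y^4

By the rational root theorem, y = -9/5 is a root, giving the factor (5y+9) and quotient 18y^3+141y^2+80y-175.
Continuing, y = 5/6 is a root, so (6y-5) divides it; the quotient is 3y^2+26y+35.
The remaining quadratic factors as (y+7)(3y+5).

(3y+5)(5y+9)(6y-5)(y+7)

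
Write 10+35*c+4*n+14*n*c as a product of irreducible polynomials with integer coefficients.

(2*n+5)*(7*c+2)

Group as (14*n*c+4*n) + (35*c+10) = 2*n*(7*c+2) + 5*(7*c+2).
Both groups share the factor (7*c+2).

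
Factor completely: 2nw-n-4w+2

Group as (2nw-n) + (-4w+2) = n(2w-1) - 2(2w-1).
Both groups share the factor (2w-1).

(2w-1)(n-2)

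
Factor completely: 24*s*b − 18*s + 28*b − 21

Group as (24*s*b − 18*s) + (28*b − 21) = 6*s*(4*b − 3) + 7*(4*b − 3).
Both groups share the factor (4*b − 3).

(4*b − 3)*(6*s + 7)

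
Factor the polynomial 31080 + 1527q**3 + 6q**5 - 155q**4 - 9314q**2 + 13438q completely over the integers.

(6q + 7)(q - 15)(q - 4)(q**2 - 8q + 74)

Among the possible rational roots, q = 4 is a root, so (q - 4) is a factor; dividing leaves 6q**4 - 131q**3 + 1003q**2 - 5302q - 7770.
Then q = -7/6 is a root, so (6q + 7) is a factor; dividing leaves q**3 - 23q**2 + 194q - 1110.
Then q = 15 is a root, giving the factor (q - 15) and quotient q**2 - 8q + 74.
The quadratic q**2 - 8q + 74 has discriminant -232 < 0 and is irreducible over ℤ.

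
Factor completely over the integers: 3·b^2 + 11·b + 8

(3·b + 8)·(b + 1)

Need a pair with product 3·8 = 24 and sum 11: that's 3 and 8.
Split the middle term: 3·b^2 + 3·b + 8·b + 8 = 3·b·(b + 1) + 8·(b + 1).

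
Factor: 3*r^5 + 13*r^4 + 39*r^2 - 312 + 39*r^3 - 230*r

Testing divisors of the constant over divisors of the leading coefficient, r = -3 is a root, so (r + 3) is a factor; dividing leaves 3*r^4 + 4*r^3 + 27*r^2 - 42*r - 104.
Continuing, r = 2 is a root, giving the factor (r - 2) and quotient 3*r^3 + 10*r^2 + 47*r + 52.
Continuing, r = -4/3 is a root, so (3*r + 4) is a factor; dividing leaves r^2 + 2*r + 13.
The quadratic r^2 + 2*r + 13 has discriminant -48 < 0 and is irreducible over ℤ.

(3*r + 4)*(r + 3)*(r - 2)*(r^2 + 2*r + 13)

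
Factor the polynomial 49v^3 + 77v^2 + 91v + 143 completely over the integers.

(7v + 11)(7v^2 + 13)

Group as (49v^3 + 91v) + (77v^2 + 143) = 7v(7v^2 + 13) + 11(7v^2 + 13).
Both groups share the factor (7v^2 + 13).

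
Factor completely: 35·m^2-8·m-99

Need a pair with product 35·(-99) = -3465 and sum -8: that's -63 and 55.
Split the middle term: 35·m^2-63·m + 55·m-99 = 7·m·(5·m-9) + 11·(5·m-9).

(5·m-9)·(7·m+11)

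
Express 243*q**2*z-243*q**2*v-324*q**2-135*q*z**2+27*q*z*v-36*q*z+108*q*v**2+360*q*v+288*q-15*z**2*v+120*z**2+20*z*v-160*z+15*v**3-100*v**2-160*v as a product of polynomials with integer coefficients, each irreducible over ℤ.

Group: 9*q*(27*q*z-27*q*v-36*q+3*z*v-24*z-3*v**2+20*v+32) + (-5*z-5*v)*(27*q*z-27*q*v-36*q+3*z*v-24*z-3*v**2+20*v+32); both groups contain (27*q*z-27*q*v-36*q+3*z*v-24*z-3*v**2+20*v+32), so (9*q-5*z-5*v) is a factor with cofactor 27*q*z-27*q*v-36*q+3*z*v-24*z-3*v**2+20*v+32.
The cofactor groups again: 27*q*z-27*q*v-36*q+3*z*v-24*z-3*v**2+20*v+32 = 3*z*(9*q+v-8) + (-3*v-4)*(9*q+v-8); both groups contain (9*q+v-8), giving (3*z-3*v-4)*(9*q+v-8).

(3*z-3*v-4)*(9*q+v-8)*(9*q-5*z-5*v)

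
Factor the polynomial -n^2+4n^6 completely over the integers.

n^2(2n^2+1)(2n^2-1)

Factor out n^2 first: what remains is 4n^4-1.
Recognize a difference of squares with the parts 2n^2 and 1.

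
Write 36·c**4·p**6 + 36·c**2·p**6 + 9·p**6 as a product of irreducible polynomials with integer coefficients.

9·p**6·(2·c**2 + 1)**2

Factor out 9·p**6 first: what remains is 4·c**4 + 4·c**2 + 1.
Recognize a perfect-square trinomial with the parts 2·c**2 and 1.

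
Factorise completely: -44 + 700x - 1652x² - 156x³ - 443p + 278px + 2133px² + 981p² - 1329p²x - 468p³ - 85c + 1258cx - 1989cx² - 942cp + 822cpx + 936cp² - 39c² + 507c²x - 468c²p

Group: 3c(-156cp + 169cx - 13c + 156p² - 181px - 119p + 13x² + 142x - 11) + (-3p - 12x + 4)(-156cp + 169cx - 13c + 156p² - 181px - 119p + 13x² + 142x - 11); both groups contain (-156cp + 169cx - 13c + 156p² - 181px - 119p + 13x² + 142x - 11), so (3c - 3p - 12x + 4) is a factor with cofactor -156cp + 169cx - 13c + 156p² - 181px - 119p + 13x² + 142x - 11.
The cofactor groups again: -156cp + 169cx - 13c + 156p² - 181px - 119p + 13x² + 142x - 11 = -13c(12p - 13x + 1) + (13p - x - 11)(12p - 13x + 1); both groups contain (12p - 13x + 1), giving -(13c - 13p + x + 11)(12p - 13x + 1).

-(12p - 13x + 1)(13c - 13p + x + 11)(3c - 3p - 12x + 4)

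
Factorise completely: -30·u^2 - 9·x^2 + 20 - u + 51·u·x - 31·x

Group: -6·u·(5·u - x - 4) + (9·x - 5)·(5·u - x - 4); both groups contain (5·u - x - 4).

-(5·u - x - 4)·(6·u - 9·x + 5)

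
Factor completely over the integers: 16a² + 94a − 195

Need a pair with product 16·(−195) = −3120 and sum 94: that's 120 and −26.
Split the middle term: 16a² + 120a − 26a − 195 = 8a(2a + 15) − 13(2a + 15).

(2a + 15)(8a − 13)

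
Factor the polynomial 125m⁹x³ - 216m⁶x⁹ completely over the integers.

Factor out m⁶x³ first: what remains is 125m³ - 216x⁶.
Recognize a difference of cubes with the parts 5m and 6x².

m⁶x³(5m - 6x²)(25m² + 30mx² + 36x⁴)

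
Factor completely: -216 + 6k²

Every term has a factor of 6. Then k² - 36 = (k)² − (6)².

6(k + 6)(k - 6)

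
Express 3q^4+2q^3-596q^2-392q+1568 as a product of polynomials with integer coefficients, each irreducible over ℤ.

(3q-4)(q+14)(q+2)(q-14)

Testing divisors of the constant over divisors of the leading coefficient, q = 14 is a root, giving the factor (q-14) and quotient 3q^3+44q^2+20q-112.
Continuing, q = -2 is a root, so (q+2) is a factor; dividing leaves 3q^2+38q-56.
The remaining quadratic factors as (3q-4)(q+14).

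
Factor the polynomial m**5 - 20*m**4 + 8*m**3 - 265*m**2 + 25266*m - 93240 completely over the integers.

(m - 14)*(m - 15)*(m - 4)*(m**2 + 13*m + 111)

Among the possible rational roots, m = 4 is a root, so (m - 4) divides it; the quotient is m**4 - 16*m**3 - 56*m**2 - 489*m + 23310.
Next, m = 14 is a root, giving the factor (m - 14) and quotient m**3 - 2*m**2 - 84*m - 1665.
Next, m = 15 is a root, so (m - 15) divides it; the quotient is m**2 + 13*m + 111.
The quadratic m**2 + 13*m + 111 has discriminant -275 < 0 and is irreducible over ℤ.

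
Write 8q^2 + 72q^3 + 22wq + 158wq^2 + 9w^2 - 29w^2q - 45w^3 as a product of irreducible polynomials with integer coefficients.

Group: w(-45w^2 + 61wq + 9w + 36q^2 + 4q) + 2q(-45w^2 + 61wq + 9w + 36q^2 + 4q); both groups contain (-45w^2 + 61wq + 9w + 36q^2 + 4q), so (w + 2q) is a factor with cofactor -45w^2 + 61wq + 9w + 36q^2 + 4q.
The cofactor groups again: -45w^2 + 61wq + 9w + 36q^2 + 4q = -9w(5w - 9q - 1) - 4q(5w - 9q - 1); both groups contain (5w - 9q - 1), giving -(9w + 4q)(5w - 9q - 1).

-(5w - 9q - 1)(w + 2q)(9w + 4q)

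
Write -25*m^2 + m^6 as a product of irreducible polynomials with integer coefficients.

m^2*(m^2 + 5)*(m^2 - 5)

Every term has a factor of m^2; factoring it out leaves m^4 - 25.
Recognize a difference of squares with the parts m^2 and 5.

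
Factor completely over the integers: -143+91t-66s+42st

(6s+13)(7t-11)

Group as (42st-66s) + (91t-143) = 6s(7t-11) + 13(7t-11).
Both groups share the factor (7t-11).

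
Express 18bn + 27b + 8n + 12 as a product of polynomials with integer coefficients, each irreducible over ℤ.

(2n + 3)(9b + 4)

Group as (18bn + 27b) + (8n + 12) = 9b(2n + 3) + 4(2n + 3).
Both groups share the factor (2n + 3).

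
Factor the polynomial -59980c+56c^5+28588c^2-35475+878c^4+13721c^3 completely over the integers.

By the rational root theorem, c = -1/2 is a root, so (2c+1) is a factor; dividing leaves 28c^4+425c^3+6648c^2+10970c-35475.
Continuing, c = -15/4 is a root, so (4c+15) divides it; the quotient is 7c^3+80c^2+1362c-2365.
Next, c = 11/7 is a root, giving the factor (7c-11) and quotient c^2+13c+215.
The quadratic c^2+13c+215 has discriminant -691 < 0 and is irreducible over ℤ.

(2c+1)(4c+15)(7c-11)(c^2+13c+215)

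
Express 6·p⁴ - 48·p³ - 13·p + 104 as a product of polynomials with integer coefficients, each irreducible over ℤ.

(p - 8)·(6·p³ - 13)

Group as (6·p⁴ - 13·p) + (-48·p³ + 104) = p·(6·p³ - 13) - 8·(6·p³ - 13).
Both groups share the factor (6·p³ - 13).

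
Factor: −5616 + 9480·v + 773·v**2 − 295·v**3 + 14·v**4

(2·v + 9)·(7·v − 4)·(v − 12)·(v − 13)

Testing divisors of the constant over divisors of the leading coefficient, v = 4/7 is a root, so (7·v − 4) divides it; the quotient is 2·v**3 − 41·v**2 + 87·v + 1404.
Then v = 12 is a root, giving the factor (v − 12) and quotient 2·v**2 − 17·v − 117.
The remaining quadratic factors as (2·v + 9)(v − 13).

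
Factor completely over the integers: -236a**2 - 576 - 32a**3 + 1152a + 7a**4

Trying the rational-root candidates, a = 4 is a root, giving the factor (a - 4) and quotient 7a**3 - 4a**2 - 252a + 144.
Continuing, a = 6 is a root, giving the factor (a - 6) and quotient 7a**2 + 38a - 24.
The remaining quadratic factors as (a + 6)(7a - 4).

(7a - 4)(a + 6)(a - 4)(a - 6)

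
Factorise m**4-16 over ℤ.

Substitute u = m**2 to get a quadratic in u, then factor.
m**2-4 is a difference of squares.
m**2+4 is irreducible over ℤ (sum of squares).

(m+2)(m-2)(m**2+4)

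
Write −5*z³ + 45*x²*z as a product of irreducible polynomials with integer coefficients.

Every term has a factor of 5*z. Then 9*x² − z² = (3*x)² − (z)².

5*z*(3*x + z)*(3*x − z)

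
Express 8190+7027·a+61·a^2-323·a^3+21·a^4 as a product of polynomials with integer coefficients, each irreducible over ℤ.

(3·a+10)·(7·a+9)·(a-13)·(a-7)

Testing divisors of the constant over divisors of the leading coefficient, a = 7 is a root, so (a-7) divides it; the quotient is 21·a^3-176·a^2-1171·a-1170.
Then a = -10/3 is a root, so (3·a+10) divides it; the quotient is 7·a^2-82·a-117.
The remaining quadratic factors as (7·a+9)(a-13).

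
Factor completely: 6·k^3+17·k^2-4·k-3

(2·k-1)·(3·k+1)·(k+3)

Testing divisors of the constant over divisors of the leading coefficient, k = -1/3 is a root, giving the factor (3·k+1) and quotient 2·k^2+5·k-3.
The remaining quadratic factors as (2·k-1)(k+3).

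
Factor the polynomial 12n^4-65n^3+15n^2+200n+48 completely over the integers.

(3n+4)(4n+1)(n-3)(n-4)

Trying the rational-root candidates, n = 3 is a root, so (n-3) divides it; the quotient is 12n^3-29n^2-72n-16.
Then n = -4/3 is a root, so (3n+4) is a factor; dividing leaves 4n^2-15n-4.
The remaining quadratic factors as (4n+1)(n-4).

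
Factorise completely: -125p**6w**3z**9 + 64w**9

Pull out the common factor w**3, leaving -125p**6z**9 + 64w**6.
Recognize a difference of cubes with the parts 4w**2 and 5p**2z**3.

-w**3(5p**2z**3 - 4w**2)(25p**4z**6 + 20p**2w**2z**3 + 16w**4)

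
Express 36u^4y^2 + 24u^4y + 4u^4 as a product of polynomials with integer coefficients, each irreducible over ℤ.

4u^4(3y + 1)^2

Every term has a factor of 4u^4; factoring it out leaves 9y^2 + 6y + 1.
Recognize a perfect-square trinomial with the parts 1 and 3y.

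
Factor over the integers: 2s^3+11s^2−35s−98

Among the possible rational roots, s = 7/2 is a root, so (2s−7) is a factor; dividing leaves s^2+9s+14.
The remaining quadratic factors as (s+2)(s+7).

(2s−7)(s+2)(s+7)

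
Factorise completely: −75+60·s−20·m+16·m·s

(4·m+15)·(4·s−5)

Group as (16·m·s−20·m) + (60·s−75) = 4·m·(4·s−5) + 15·(4·s−5).
Both groups share the factor (4·s−5).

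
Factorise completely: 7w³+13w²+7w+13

(7w+13)(w²+1)

Group as (7w³+7w) + (13w²+13) = 7w(w²+1) + 13(w²+1).
Both groups share the factor (w²+1).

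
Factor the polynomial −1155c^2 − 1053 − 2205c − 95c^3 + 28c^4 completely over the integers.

Among the possible rational roots, c = −3 is a root, giving the factor (c + 3) and quotient 28c^3 − 179c^2 − 618c − 351.
Continuing, c = 9 is a root, so (c − 9) divides it; the quotient is 28c^2 + 73c + 39.
The remaining quadratic factors as (7c + 13)(4c + 3).

(4c + 3)(7c + 13)(c + 3)(c − 9)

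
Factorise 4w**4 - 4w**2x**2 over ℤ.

4w**2(w + x)(w - x)

Every term has a factor of 4w**2. Then w**2 - x**2 = (w)² − (x)².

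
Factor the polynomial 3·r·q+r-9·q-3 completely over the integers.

Group as (3·r·q+r) + (-9·q-3) = r·(3·q+1) - 3·(3·q+1).
Both groups share the factor (3·q+1).

(3·q+1)·(r-3)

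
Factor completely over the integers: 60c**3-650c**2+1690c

Pull out the common factor 10c, then factor the remaining trinomial.

10c(2c-13)(3c-13)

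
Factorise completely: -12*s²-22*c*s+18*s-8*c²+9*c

Group: -8*c*(c+2*s) + (-6*s+9)*(c+2*s); both groups contain (c+2*s).

-(8*c+6*s-9)*(c+2*s)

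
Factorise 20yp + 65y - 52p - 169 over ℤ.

Group as (20yp + 65y) + (-52p - 169) = 5y(4p + 13) - 13(4p + 13).
Both groups share the factor (4p + 13).

(4p + 13)(5y - 13)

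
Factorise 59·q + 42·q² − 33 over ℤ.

Need a pair with product 42·(−33) = −1386 and sum 59: that's −18 and 77.
Split the middle term: 42·q² − 18·q + 77·q − 33 = 6·q·(7·q − 3) + 11·(7·q − 3).

(6·q + 11)·(7·q − 3)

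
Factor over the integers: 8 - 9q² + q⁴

Substitute u = q² to get a quadratic in u, then factor.
q² - 8 is irreducible over ℤ (8 is not a perfect square).
q² - 1 is a difference of squares.

(q + 1)(q - 1)(q² - 8)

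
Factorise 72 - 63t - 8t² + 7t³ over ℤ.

(7t - 8)(t + 3)(t - 3)

By the rational root theorem, t = 8/7 is a root, so (7t - 8) divides it; the quotient is t² - 9.
The remaining quadratic factors as (t - 3)(t + 3).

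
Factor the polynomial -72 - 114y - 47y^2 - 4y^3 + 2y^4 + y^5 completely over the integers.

Trying the rational-root candidates, y = 4 is a root, so (y - 4) divides it; the quotient is y^4 + 6y^3 + 20y^2 + 33y + 18.
Next, y = -2 is a root, giving the factor (y + 2) and quotient y^3 + 4y^2 + 12y + 9.
Then y = -1 is a root, so (y + 1) divides it; the quotient is y^2 + 3y + 9.
The quadratic y^2 + 3y + 9 has discriminant -27 < 0 and is irreducible over ℤ.

(y + 1)(y + 2)(y - 4)(y^2 + 3y + 9)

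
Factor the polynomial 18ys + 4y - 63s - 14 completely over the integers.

Group as (18ys + 4y) + (-63s - 14) = 2y(9s + 2) - 7(9s + 2).
Both groups share the factor (9s + 2).

(2y - 7)(9s + 2)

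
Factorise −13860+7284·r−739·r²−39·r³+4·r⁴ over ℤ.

Testing divisors of the constant over divisors of the leading coefficient, r = 6 is a root, giving the factor (r−6) and quotient 4·r³−15·r²−829·r+2310.
Continuing, r = 11/4 is a root, giving the factor (4·r−11) and quotient r²−r−210.
The remaining quadratic factors as (r+14)(r−15).

(4·r−11)·(r+14)·(r−15)·(r−6)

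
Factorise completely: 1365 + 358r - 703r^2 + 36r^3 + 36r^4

(6r + 7)(6r - 13)(r + 5)(r - 3)

By the rational root theorem, r = 3 is a root, giving the factor (r - 3) and quotient 36r^3 + 144r^2 - 271r - 455.
Then r = -7/6 is a root, giving the factor (6r + 7) and quotient 6r^2 + 17r - 65.
The remaining quadratic factors as (6r - 13)(r + 5).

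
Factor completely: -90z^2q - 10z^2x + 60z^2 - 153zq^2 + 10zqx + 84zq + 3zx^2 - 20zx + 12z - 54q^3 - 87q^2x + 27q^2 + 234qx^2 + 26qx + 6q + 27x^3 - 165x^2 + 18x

Group: 5z(-18zq - 2zx + 12z - 9q^2 - 28qx + 6q - 3x^2 + 18x) + (6q - 9x + 1)(-18zq - 2zx + 12z - 9q^2 - 28qx + 6q - 3x^2 + 18x); both groups contain (-18zq - 2zx + 12z - 9q^2 - 28qx + 6q - 3x^2 + 18x), so (5z + 6q - 9x + 1) is a factor with cofactor -18zq - 2zx + 12z - 9q^2 - 28qx + 6q - 3x^2 + 18x.
The cofactor groups again: -18zq - 2zx + 12z - 9q^2 - 28qx + 6q - 3x^2 + 18x = -2z(9q + x - 6) + (-q - 3x)(9q + x - 6); both groups contain (9q + x - 6), giving -(2z + q + 3x)(9q + x - 6).

-(5z + 6q - 9x + 1)(9q + x - 6)(2z + q + 3x)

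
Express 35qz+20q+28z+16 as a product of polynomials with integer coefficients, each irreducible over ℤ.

(5q+4)(7z+4)

Group as (35qz+20q) + (28z+16) = 5q(7z+4) + 4(7z+4).
Both groups share the factor (7z+4).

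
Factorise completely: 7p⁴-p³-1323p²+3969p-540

(7p-1)(p+15)(p-12)(p-3)

Testing divisors of the constant over divisors of the leading coefficient, p = 3 is a root, so (p-3) is a factor; dividing leaves 7p³+20p²-1263p+180.
Then p = 12 is a root, so (p-12) divides it; the quotient is 7p²+104p-15.
The remaining quadratic factors as (p+15)(7p-1).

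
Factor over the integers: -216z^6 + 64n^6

Pull out the common factor 8, leaving 8n^6 - 27z^6.
Recognize a difference of cubes with the parts 2n^2 and 3z^2.

8(2n^2 - 3z^2)(4n^4 + 6n^2z^2 + 9z^4)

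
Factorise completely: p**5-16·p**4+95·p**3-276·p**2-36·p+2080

(p+2)·(p-5)·(p-8)·(p**2-5·p+26)

Trying the rational-root candidates, p = 8 is a root, so (p-8) divides it; the quotient is p**4-8·p**3+31·p**2-28·p-260.
Continuing, p = -2 is a root, giving the factor (p+2) and quotient p**3-10·p**2+51·p-130.
Continuing, p = 5 is a root, so (p-5) is a factor; dividing leaves p**2-5·p+26.
The quadratic p**2-5·p+26 has discriminant -79 < 0 and is irreducible over ℤ.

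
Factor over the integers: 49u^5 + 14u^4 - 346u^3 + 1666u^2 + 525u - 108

Trying the rational-root candidates, u = -4 is a root, so (u + 4) divides it; the quotient is 49u^4 - 182u^3 + 382u^2 + 138u - 27.
Next, u = -3/7 is a root, so (7u + 3) is a factor; dividing leaves 7u^3 - 29u^2 + 67u - 9.
Continuing, u = 1/7 is a root, giving the factor (7u - 1) and quotient u^2 - 4u + 9.
The quadratic u^2 - 4u + 9 has discriminant -20 < 0 and is irreducible over ℤ.

(7u + 3)(7u - 1)(u + 4)(u^2 - 4u + 9)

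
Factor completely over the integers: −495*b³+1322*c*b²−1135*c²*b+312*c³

Group: 13*c*(24*c²−67*c*b+45*b²) − 11*b*(24*c²−67*c*b+45*b²); both groups contain (24*c²−67*c*b+45*b²), so (13*c−11*b) is a factor with cofactor 24*c²−67*c*b+45*b².
The cofactor groups again: 24*c²−67*c*b+45*b² = 3*c*(8*c−9*b) − 5*b*(8*c−9*b); both groups contain (8*c−9*b), giving (3*c−5*b)*(8*c−9*b).

(13*c−11*b)*(3*c−5*b)*(8*c−9*b)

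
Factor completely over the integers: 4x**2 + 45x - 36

Need a pair with product 4·(-36) = -144 and sum 45: that's 48 and -3.
Split the middle term: 4x**2 + 48x - 3x - 36 = 4x(x + 12) - 3(x + 12).

(4x - 3)(x + 12)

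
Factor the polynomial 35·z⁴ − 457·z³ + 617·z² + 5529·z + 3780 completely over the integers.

(5·z + 4)·(7·z + 15)·(z − 7)·(z − 9)

Trying the rational-root candidates, z = 9 is a root, so (z − 9) is a factor; dividing leaves 35·z³ − 142·z² − 661·z − 420.
Next, z = −4/5 is a root, so (5·z + 4) is a factor; dividing leaves 7·z² − 34·z − 105.
The remaining quadratic factors as (z − 7)(7·z + 15).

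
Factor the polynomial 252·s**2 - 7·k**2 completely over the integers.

Factor out 7, leaving 36·s**2 - k**2, which is a difference of two squares.

7·(6·s - k)·(6·s + k)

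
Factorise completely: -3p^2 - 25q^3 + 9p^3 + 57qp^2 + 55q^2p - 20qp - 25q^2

Group: q(-25q^2 - 20qp - 3p^2) + (-3p + 1)(-25q^2 - 20qp - 3p^2); both groups contain (-25q^2 - 20qp - 3p^2), so (q - 3p + 1) is a factor with cofactor -25q^2 - 20qp - 3p^2.
The cofactor groups again: -25q^2 - 20qp - 3p^2 = -5q(5q + 3p) - p(5q + 3p); both groups contain (5q + 3p), giving -(5q + p)(5q + 3p).

-(q - 3p + 1)(5q + 3p)(5q + p)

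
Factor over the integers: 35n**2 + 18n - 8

(5n + 4)(7n - 2)

Need a pair with product 35·(-8) = -280 and sum 18: that's 28 and -10.
Split the middle term: 35n**2 + 28n - 10n - 8 = 7n(5n + 4) - 2(5n + 4).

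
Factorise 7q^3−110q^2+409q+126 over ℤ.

(7q+2)(q−7)(q−9)

Trying the rational-root candidates, q = 9 is a root, giving the factor (q−9) and quotient 7q^2−47q−14.
The remaining quadratic factors as (7q+2)(q−7).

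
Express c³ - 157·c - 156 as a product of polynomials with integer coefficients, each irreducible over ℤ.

(c + 1)·(c + 12)·(c - 13)

By the rational root theorem, c = -12 is a root, so (c + 12) divides it; the quotient is c² - 12·c - 13.
The remaining quadratic factors as (c - 13)(c + 1).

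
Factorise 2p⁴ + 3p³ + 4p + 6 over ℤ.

Group as (2p⁴ + 4p) + (3p³ + 6) = 2p(p³ + 2) + 3(p³ + 2).
Both groups share the factor (p³ + 2).

(2p + 3)(p³ + 2)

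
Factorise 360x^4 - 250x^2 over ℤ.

10x^2(6x + 5)(6x - 5)

Every term has a factor of 10x^2. Then 36x^2 - 25 = (6x)² − (5)².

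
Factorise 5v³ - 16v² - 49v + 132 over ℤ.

Testing divisors of the constant over divisors of the leading coefficient, v = 4 is a root, so (v - 4) is a factor; dividing leaves 5v² + 4v - 33.
The remaining quadratic factors as (v + 3)(5v - 11).

(5v - 11)(v + 3)(v - 4)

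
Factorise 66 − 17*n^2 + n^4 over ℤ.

Substitute u = n^2 to get a quadratic in u, then factor.
n^2 − 6 is irreducible over ℤ (6 is not a perfect square).
n^2 − 11 is irreducible over ℤ (11 is not a perfect square).

(n^2 − 11)*(n^2 − 6)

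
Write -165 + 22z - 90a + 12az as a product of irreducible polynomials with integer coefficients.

(2z - 15)(6a + 11)

Group as (12az - 90a) + (22z - 165) = 6a(2z - 15) + 11(2z - 15).
Both groups share the factor (2z - 15).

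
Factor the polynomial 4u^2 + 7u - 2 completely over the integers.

(4u - 1)(u + 2)

Need a pair with product 4·(-2) = -8 and sum 7: that's 8 and -1.
Split the middle term: 4u^2 + 8u - u - 2 = 4u(u + 2) - (u + 2).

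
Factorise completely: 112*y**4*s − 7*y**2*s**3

Pull out the common factor 7*y**2*s; 16*y**2 − s**2 is a difference of squares.

7*s*y**2*(4*y − s)*(4*y + s)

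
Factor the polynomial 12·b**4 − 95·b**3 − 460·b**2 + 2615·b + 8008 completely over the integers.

Among the possible rational roots, b = −13/3 is a root, giving the factor (3·b + 13) and quotient 4·b**3 − 49·b**2 + 59·b + 616.
Then b = 7 is a root, so (b − 7) divides it; the quotient is 4·b**2 − 21·b − 88.
The remaining quadratic factors as (b − 8)(4·b + 11).

(3·b + 13)·(4·b + 11)·(b − 7)·(b − 8)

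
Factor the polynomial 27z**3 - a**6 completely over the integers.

Recognize a difference of cubes with the parts 3z and a**2.

-(a**2 - 3z)(a**4 + 3a**2z + 9z**2)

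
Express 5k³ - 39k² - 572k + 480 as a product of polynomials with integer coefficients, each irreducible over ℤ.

Among the possible rational roots, k = -8 is a root, so (k + 8) divides it; the quotient is 5k² - 79k + 60.
The remaining quadratic factors as (5k - 4)(k - 15).

(5k - 4)(k + 8)(k - 15)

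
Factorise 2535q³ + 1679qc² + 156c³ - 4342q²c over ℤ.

(13q - 12c)(15q - 13c)(13q + c)

Group: 13q(195q² - 154qc - 13c²) - 12c(195q² - 154qc - 13c²); both groups contain (195q² - 154qc - 13c²), so (13q - 12c) is a factor with cofactor 195q² - 154qc - 13c².
The cofactor groups again: 195q² - 154qc - 13c² = 13q(15q - 13c) + c(15q - 13c); both groups contain (15q - 13c), giving (13q + c)(15q - 13c).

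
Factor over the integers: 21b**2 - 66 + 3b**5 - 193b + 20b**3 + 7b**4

(3b + 1)(b + 3)(b - 2)(b**2 + b + 11)

Among the possible rational roots, b = -1/3 is a root, so (3b + 1) divides it; the quotient is b**4 + 2b**3 + 6b**2 + 5b - 66.
Continuing, b = -3 is a root, so (b + 3) divides it; the quotient is b**3 - b**2 + 9b - 22.
Then b = 2 is a root, so (b - 2) is a factor; dividing leaves b**2 + b + 11.
The quadratic b**2 + b + 11 has discriminant -43 < 0 and is irreducible over ℤ.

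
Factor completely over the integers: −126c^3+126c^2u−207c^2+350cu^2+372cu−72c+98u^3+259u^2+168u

Group: 3c(−42c^2−56cu−69c−14u^2−37u−24) − 7u(−42c^2−56cu−69c−14u^2−37u−24); both groups contain (−42c^2−56cu−69c−14u^2−37u−24), so (3c−7u) is a factor with cofactor −42c^2−56cu−69c−14u^2−37u−24.
The cofactor groups again: −42c^2−56cu−69c−14u^2−37u−24 = −6c(7c+7u+8) + (−2u−3)(7c+7u+8); both groups contain (7c+7u+8), giving −(6c+2u+3)(7c+7u+8).

−(3c−7u)(6c+2u+3)(7c+7u+8)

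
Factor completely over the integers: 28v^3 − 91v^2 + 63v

7v(4v − 9)(v − 1)

Pull out the common factor 7v, then factor the remaining trinomial.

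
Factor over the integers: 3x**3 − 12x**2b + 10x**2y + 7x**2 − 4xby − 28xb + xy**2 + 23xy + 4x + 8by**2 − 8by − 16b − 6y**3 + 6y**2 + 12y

Group: 3x(x**2 − 4xb + 4xy + x − 4by − 4b + 3y**2 + 3y) + (−2y + 4)(x**2 − 4xb + 4xy + x − 4by − 4b + 3y**2 + 3y); both groups contain (x**2 − 4xb + 4xy + x − 4by − 4b + 3y**2 + 3y), so (3x − 2y + 4) is a factor with cofactor x**2 − 4xb + 4xy + x − 4by − 4b + 3y**2 + 3y.
The cofactor groups again: x**2 − 4xb + 4xy + x − 4by − 4b + 3y**2 + 3y = x(x + y + 1) + (−4b + 3y)(x + y + 1); both groups contain (x + y + 1), giving (x − 4b + 3y)(x + y + 1).

(x − 4b + 3y)(3x − 2y + 4)(x + y + 1)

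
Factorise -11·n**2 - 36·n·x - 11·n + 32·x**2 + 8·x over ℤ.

-(11·n - 8·x)·(n + 4·x + 1)

Group: -n·(11·n - 8·x) + (-4·x - 1)·(11·n - 8·x); both groups contain (11·n - 8·x).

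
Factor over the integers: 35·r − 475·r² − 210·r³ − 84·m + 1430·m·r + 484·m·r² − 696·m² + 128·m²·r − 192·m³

−(12·m − 5·r)·(2·m + 3·r + 7)·(8·m − 14·r + 1)

Group: 2·m·(−96·m² + 208·m·r − 12·m − 70·r² + 5·r) + (3·r + 7)·(−96·m² + 208·m·r − 12·m − 70·r² + 5·r); both groups contain (−96·m² + 208·m·r − 12·m − 70·r² + 5·r), so (2·m + 3·r + 7) is a factor with cofactor −96·m² + 208·m·r − 12·m − 70·r² + 5·r.
The cofactor groups again: −96·m² + 208·m·r − 12·m − 70·r² + 5·r = −12·m·(8·m − 14·r + 1) + 5·r·(8·m − 14·r + 1); both groups contain (8·m − 14·r + 1), giving −(12·m − 5·r)·(8·m − 14·r + 1).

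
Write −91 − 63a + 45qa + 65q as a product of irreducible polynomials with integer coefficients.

(5q − 7)(9a + 13)

Group as (45qa + 65q) + (−63a − 91) = 5q(9a + 13) − 7(9a + 13).
Both groups share the factor (9a + 13).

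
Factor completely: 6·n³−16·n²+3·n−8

Group as (6·n³+3·n) + (−16·n²−8) = 3·n·(2·n²+1) − 8·(2·n²+1).
Both groups share the factor (2·n²+1).

(3·n−8)·(2·n²+1)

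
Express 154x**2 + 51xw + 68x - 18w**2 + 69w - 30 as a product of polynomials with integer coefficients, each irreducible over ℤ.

Group: 14x(11x + 6w - 3) + (-3w + 10)(11x + 6w - 3); both groups contain (11x + 6w - 3).

(14x - 3w + 10)(11x + 6w - 3)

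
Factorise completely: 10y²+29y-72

(2y+9)(5y-8)

Need a pair with product 10·(-72) = -720 and sum 29: that's -16 and 45.
Split the middle term: 10y²-16y + 45y-72 = 2y(5y-8) + 9(5y-8).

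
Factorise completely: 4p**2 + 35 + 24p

Need a pair with product 4·35 = 140 and sum 24: that's 14 and 10.
Split the middle term: 4p**2 + 14p + 10p + 35 = 2p(2p + 7) + 5(2p + 7).

(2p + 5)(2p + 7)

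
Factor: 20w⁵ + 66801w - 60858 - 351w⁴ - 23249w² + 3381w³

Trying the rational-root candidates, w = 9 is a root, so (w - 9) divides it; the quotient is 20w⁴ - 171w³ + 1842w² - 6671w + 6762.
Then w = 14/5 is a root, so (5w - 14) divides it; the quotient is 4w³ - 23w² + 304w - 483.
Next, w = 7/4 is a root, giving the factor (4w - 7) and quotient w² - 4w + 69.
The quadratic w² - 4w + 69 has discriminant -260 < 0 and is irreducible over ℤ.

(4w - 7)(5w - 14)(w - 9)(w² - 4w + 69)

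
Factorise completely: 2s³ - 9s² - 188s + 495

(2s - 5)(s + 9)(s - 11)

Among the possible rational roots, s = 11 is a root, so (s - 11) is a factor; dividing leaves 2s² + 13s - 45.
The remaining quadratic factors as (2s - 5)(s + 9).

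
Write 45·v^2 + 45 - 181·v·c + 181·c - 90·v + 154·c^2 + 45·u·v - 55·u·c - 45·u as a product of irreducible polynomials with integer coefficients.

Group: 9·v·(5·u + 5·v - 14·c - 5) + (-11·c - 9)·(5·u + 5·v - 14·c - 5); both groups contain (5·u + 5·v - 14·c - 5).

(9·v - 11·c - 9)·(5·u + 5·v - 14·c - 5)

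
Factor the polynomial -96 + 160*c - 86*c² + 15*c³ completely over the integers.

Among the possible rational roots, c = 4/3 is a root, giving the factor (3*c - 4) and quotient 5*c² - 22*c + 24.
The remaining quadratic factors as (c - 2)(5*c - 12).

(3*c - 4)*(5*c - 12)*(c - 2)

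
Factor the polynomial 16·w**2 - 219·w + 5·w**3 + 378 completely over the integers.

(5·w - 14)·(w + 9)·(w - 3)

Trying the rational-root candidates, w = 14/5 is a root, so (5·w - 14) is a factor; dividing leaves w**2 + 6·w - 27.
The remaining quadratic factors as (w + 9)(w - 3).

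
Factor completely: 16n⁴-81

(2n+3)(2n-3)(4n²+9)

(2n)⁴ − (3)⁴ = ((2n)² − (3)²)((2n)² + (3)²); the first factor splits again, the second (4n²+9) is irreducible.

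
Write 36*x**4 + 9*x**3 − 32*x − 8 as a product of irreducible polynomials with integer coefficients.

Group as (36*x**4 − 32*x) + (9*x**3 − 8) = 4*x*(9*x**3 − 8) + (9*x**3 − 8).
Both groups share the factor (9*x**3 − 8).

(4*x + 1)*(9*x**3 − 8)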